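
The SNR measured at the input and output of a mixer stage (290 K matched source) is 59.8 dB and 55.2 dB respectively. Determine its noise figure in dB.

4.6 dB

NF (dB) = SNR_in(dB) − SNR_out(dB) when the source is at T₀
NF = 59.8 − 55.2 = 4.6 dB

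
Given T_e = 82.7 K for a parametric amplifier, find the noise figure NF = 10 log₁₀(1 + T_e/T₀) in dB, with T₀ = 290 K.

F = 1 + T_e/T₀ = 1 + 82.7/290 = 1.28517
NF = 10 log₁₀(1.28517) = 1.09 dB

1.09 dB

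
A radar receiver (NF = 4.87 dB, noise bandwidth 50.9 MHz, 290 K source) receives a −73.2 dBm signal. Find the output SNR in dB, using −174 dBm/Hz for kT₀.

18.9 dB

Noise floor: N = −174 + 10 log₁₀(B) + NF
10 log₁₀(5.09×10⁷) = 77.07 dB
N = −174 + 77.07 + 4.87 = −92.06 dBm
SNR = P_sig − N = −73.2 − (−92.06) = 18.86 dB → 18.9 dB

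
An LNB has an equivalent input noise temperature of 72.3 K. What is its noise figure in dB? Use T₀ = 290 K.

0.967 dB

F = 1 + T_e/T₀ = 1 + 72.3/290 = 1.24931
NF = 10 log₁₀(1.24931) = 0.967 dB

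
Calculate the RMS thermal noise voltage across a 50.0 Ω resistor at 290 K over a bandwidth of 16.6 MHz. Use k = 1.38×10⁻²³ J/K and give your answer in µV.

V_n = √(4kTRB)
4kTRB = 4 × 1.38×10⁻²³ × 290 × 5.00×10¹ × 1.66×10⁷ = 1.33×10⁻¹¹ V²
V_n = √(1.33×10⁻¹¹) = 3.65×10⁻⁶ V = 3.65 µV

3.65 µV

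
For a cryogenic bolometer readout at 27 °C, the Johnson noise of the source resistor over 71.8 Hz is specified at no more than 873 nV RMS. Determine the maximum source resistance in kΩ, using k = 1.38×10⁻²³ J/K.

641 kΩ

T = 27 °C + 273.15 = 300.15 K
Johnson–Nyquist: V_n = √(4kTRB) ⇒ R = V_n² / (4kTB)
4kTB = 4 × 1.38×10⁻²³ × 300.15 × 7.18×10¹ = 1.19×10⁻¹⁸
R = (8.73×10⁻⁷)² / 1.19×10⁻¹⁸ = 6.41×10⁵ Ω = 641 kΩ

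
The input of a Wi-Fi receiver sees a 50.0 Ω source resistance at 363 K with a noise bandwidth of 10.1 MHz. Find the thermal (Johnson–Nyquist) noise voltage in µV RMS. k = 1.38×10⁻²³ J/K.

3.18 µV

V_n = √(4kTRB)
4kTRB = 4 × 1.38×10⁻²³ × 363 × 5.00×10¹ × 1.01×10⁷ = 1.01×10⁻¹¹ V²
V_n = √(1.01×10⁻¹¹) = 3.18×10⁻⁶ V = 3.18 µV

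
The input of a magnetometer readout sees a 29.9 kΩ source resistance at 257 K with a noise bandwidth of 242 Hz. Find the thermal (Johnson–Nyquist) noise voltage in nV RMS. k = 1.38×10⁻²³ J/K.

320 nV

V_n = √(4kTRB)
4kTRB = 4 × 1.38×10⁻²³ × 257 × 2.99×10⁴ × 2.42×10² = 1.03×10⁻¹³ V²
V_n = √(1.03×10⁻¹³) = 3.20×10⁻⁷ V = 320 nV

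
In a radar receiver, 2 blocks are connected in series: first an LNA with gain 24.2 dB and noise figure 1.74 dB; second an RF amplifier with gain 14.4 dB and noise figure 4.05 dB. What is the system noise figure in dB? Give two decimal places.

1.76 dB

Convert to linear (a loss of L dB is a gain of −L dB): F_i = 10^(NF_i/10), G_i = 10^(G_i,dB/10)
  Stage 1: F_1 = 10^(1.74/10) = 1.493, G_1 = 10^(24.2/10) = 263.0
  Stage 2: F_2 = 10^(4.05/10) = 2.541, G_2 = 10^(14.4/10) = 27.54
Friis cascade:
  F = 1.493 + (2.541 − 1)/263.0 = 1.499
NF = 10 log₁₀(1.499) = 1.76 dB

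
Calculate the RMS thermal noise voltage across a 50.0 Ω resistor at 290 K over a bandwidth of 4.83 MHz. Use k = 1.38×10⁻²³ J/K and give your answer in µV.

V_n = √(4kTRB)
4kTRB = 4 × 1.38×10⁻²³ × 290 × 5.00×10¹ × 4.83×10⁶ = 3.87×10⁻¹² V²
V_n = √(3.87×10⁻¹²) = 1.97×10⁻⁶ V = 1.97 µV

1.97 µV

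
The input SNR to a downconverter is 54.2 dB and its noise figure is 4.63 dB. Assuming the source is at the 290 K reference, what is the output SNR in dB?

49.57 dB

By definition F = SNR_in/SNR_out, so in dB: SNR_out = SNR_in − NF
SNR_out = 54.2 − 4.63 = 49.57 dB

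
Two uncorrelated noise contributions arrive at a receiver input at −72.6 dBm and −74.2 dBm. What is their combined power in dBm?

Convert to linear, add, convert back:
P₁ = 5.50×10⁻¹¹ W, P₂ = 3.80×10⁻¹¹ W
P_tot = 9.30×10⁻¹¹ W → 10 log₁₀(P_tot / 10⁻³) = −70.3 dBm

−70.3 dBm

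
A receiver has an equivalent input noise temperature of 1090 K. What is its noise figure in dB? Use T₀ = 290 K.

6.77 dB

F = 1 + T_e/T₀ = 1 + 1090/290 = 4.75862
NF = 10 log₁₀(4.75862) = 6.77 dB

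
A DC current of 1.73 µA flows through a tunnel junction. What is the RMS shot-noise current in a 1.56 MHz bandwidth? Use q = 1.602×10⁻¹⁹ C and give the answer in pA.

I_n = √(2qI·B)
2qI·B = 2 × 1.602×10⁻¹⁹ × 1.73×10⁻⁶ × 1.56×10⁶ = 8.65×10⁻¹⁹ A²
I_n = √(8.65×10⁻¹⁹) = 9.30×10⁻¹⁰ A = 930 pA

930 pA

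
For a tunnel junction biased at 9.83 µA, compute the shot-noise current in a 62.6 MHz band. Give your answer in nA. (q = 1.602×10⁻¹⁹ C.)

I_n = √(2qI·B)
2qI·B = 2 × 1.602×10⁻¹⁹ × 9.83×10⁻⁶ × 6.26×10⁷ = 1.97×10⁻¹⁶ A²
I_n = √(1.97×10⁻¹⁶) = 1.40×10⁻⁸ A = 14.0 nA

14.0 nA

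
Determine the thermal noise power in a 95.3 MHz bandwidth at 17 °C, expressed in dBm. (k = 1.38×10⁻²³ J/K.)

−94.2 dBm

T = 17 °C + 273.15 = 290.15 K
P_n = kTB = 1.38×10⁻²³ × 290.15 × 9.53×10⁷ = 3.82×10⁻¹³ W
In dBm: 10 log₁₀(3.82×10⁻¹³ / 10⁻³) = −94.2 dBm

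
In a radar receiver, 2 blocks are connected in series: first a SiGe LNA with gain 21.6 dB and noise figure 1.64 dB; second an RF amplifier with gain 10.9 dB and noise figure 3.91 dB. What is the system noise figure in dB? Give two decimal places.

1.67 dB

Convert to linear (a loss of L dB is a gain of −L dB): F_i = 10^(NF_i/10), G_i = 10^(G_i,dB/10)
  Stage 1: F_1 = 10^(1.64/10) = 1.459, G_1 = 10^(21.6/10) = 144.5
  Stage 2: F_2 = 10^(3.91/10) = 2.460, G_2 = 10^(10.9/10) = 12.30
Friis cascade:
  F = 1.459 + (2.460 − 1)/144.5 = 1.469
NF = 10 log₁₀(1.469) = 1.67 dB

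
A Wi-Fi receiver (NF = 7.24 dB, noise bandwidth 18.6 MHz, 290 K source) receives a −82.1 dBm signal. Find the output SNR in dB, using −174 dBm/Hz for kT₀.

Noise floor: N = −174 + 10 log₁₀(B) + NF
10 log₁₀(1.86×10⁷) = 72.7 dB
N = −174 + 72.7 + 7.24 = −94.06 dBm
SNR = P_sig − N = −82.1 − (−94.06) = 11.96 dB → 12.0 dB

12.0 dB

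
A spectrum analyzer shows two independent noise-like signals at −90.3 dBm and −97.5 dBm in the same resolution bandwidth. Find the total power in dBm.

−89.5 dBm

Convert to linear, add, convert back:
P₁ = 9.33×10⁻¹³ W, P₂ = 1.78×10⁻¹³ W
P_tot = 1.11×10⁻¹² W → 10 log₁₀(P_tot / 10⁻³) = −89.5 dBm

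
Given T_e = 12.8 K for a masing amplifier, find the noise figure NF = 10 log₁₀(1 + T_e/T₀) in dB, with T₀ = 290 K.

F = 1 + T_e/T₀ = 1 + 12.8/290 = 1.04414
NF = 10 log₁₀(1.04414) = 0.188 dB

0.188 dB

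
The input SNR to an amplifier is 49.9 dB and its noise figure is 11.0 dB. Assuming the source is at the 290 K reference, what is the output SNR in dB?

38.9 dB

By definition F = SNR_in/SNR_out, so in dB: SNR_out = SNR_in − NF
SNR_out = 49.9 − 11.0 = 38.9 dB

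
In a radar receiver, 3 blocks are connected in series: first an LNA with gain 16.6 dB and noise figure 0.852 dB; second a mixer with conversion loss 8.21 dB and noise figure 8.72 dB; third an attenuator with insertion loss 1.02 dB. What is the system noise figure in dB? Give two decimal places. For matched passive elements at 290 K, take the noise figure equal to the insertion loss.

Convert to linear (a loss of L dB is a gain of −L dB): F_i = 10^(NF_i/10), G_i = 10^(G_i,dB/10)
  Stage 1: F_1 = 10^(0.852/10) = 1.217, G_1 = 10^(16.6/10) = 45.71
  Stage 2: F_2 = 10^(8.72/10) = 7.447, G_2 = 10^(−8.21/10) = 0.1510
  Stage 3: F_3 = 10^(1.02/10) = 1.265, G_3 = 10^(−1.02/10) = 0.7907
Friis cascade:
  F = 1.217 + (7.447 − 1)/45.71 + (1.265 − 1)/6.902 = 1.396
NF = 10 log₁₀(1.396) = 1.45 dB

1.45 dB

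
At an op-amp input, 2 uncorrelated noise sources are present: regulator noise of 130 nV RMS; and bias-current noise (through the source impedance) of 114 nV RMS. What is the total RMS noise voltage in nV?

Uncorrelated sources add in power (mean-square): V_tot = √(ΣV_i²)
V_tot = √[(1.30×10⁻⁷)² + (1.14×10⁻⁷)²] = 1.73×10⁻⁷ V = 173 nV

173 nV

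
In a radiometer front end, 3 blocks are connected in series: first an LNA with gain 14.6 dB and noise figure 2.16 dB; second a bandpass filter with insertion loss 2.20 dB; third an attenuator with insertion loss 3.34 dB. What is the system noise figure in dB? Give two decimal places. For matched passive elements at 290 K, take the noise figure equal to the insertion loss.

2.39 dB

Convert to linear (a loss of L dB is a gain of −L dB): F_i = 10^(NF_i/10), G_i = 10^(G_i,dB/10)
  Stage 1: F_1 = 10^(2.16/10) = 1.644, G_1 = 10^(14.6/10) = 28.84
  Stage 2: F_2 = 10^(2.20/10) = 1.660, G_2 = 10^(−2.20/10) = 0.6026
  Stage 3: F_3 = 10^(3.34/10) = 2.158, G_3 = 10^(−3.34/10) = 0.4634
Friis cascade:
  F = 1.644 + (1.660 − 1)/28.84 + (2.158 − 1)/17.38 = 1.734
NF = 10 log₁₀(1.734) = 2.39 dB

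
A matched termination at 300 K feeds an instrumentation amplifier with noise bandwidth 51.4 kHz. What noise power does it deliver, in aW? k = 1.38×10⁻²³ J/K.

213 aW

P_n = kTB = 1.38×10⁻²³ × 300 × 5.14×10⁴ = 2.13×10⁻¹⁶ W = 213 aW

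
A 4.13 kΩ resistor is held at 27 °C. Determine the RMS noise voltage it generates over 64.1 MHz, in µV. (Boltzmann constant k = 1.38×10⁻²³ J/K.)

T = 27 °C + 273.15 = 300.15 K
V_n = √(4kTRB)
4kTRB = 4 × 1.38×10⁻²³ × 300.15 × 4.13×10³ × 6.41×10⁷ = 4.39×10⁻⁹ V²
V_n = √(4.39×10⁻⁹) = 6.62×10⁻⁵ V = 66.2 µV

66.2 µV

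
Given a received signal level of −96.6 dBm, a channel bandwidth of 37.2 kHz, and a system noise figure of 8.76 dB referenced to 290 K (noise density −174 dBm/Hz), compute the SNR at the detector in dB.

Noise floor: N = −174 + 10 log₁₀(B) + NF
10 log₁₀(3.72×10⁴) = 45.71 dB
N = −174 + 45.71 + 8.76 = −119.53 dBm
SNR = P_sig − N = −96.6 − (−119.53) = 22.93 dB → 22.9 dB

22.9 dB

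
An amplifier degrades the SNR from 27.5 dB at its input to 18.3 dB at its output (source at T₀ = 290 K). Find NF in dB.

NF (dB) = SNR_in(dB) − SNR_out(dB) when the source is at T₀
NF = 27.5 − 18.3 = 9.2 dB

9.2 dB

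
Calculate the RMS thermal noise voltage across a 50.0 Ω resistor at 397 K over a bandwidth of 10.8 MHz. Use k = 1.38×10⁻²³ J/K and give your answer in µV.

3.44 µV

V_n = √(4kTRB)
4kTRB = 4 × 1.38×10⁻²³ × 397 × 5.00×10¹ × 1.08×10⁷ = 1.18×10⁻¹¹ V²
V_n = √(1.18×10⁻¹¹) = 3.44×10⁻⁶ V = 3.44 µV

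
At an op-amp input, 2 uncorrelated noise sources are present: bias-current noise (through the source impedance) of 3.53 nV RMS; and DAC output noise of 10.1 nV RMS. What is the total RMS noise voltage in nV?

10.7 nV

Uncorrelated sources add in power (mean-square): V_tot = √(ΣV_i²)
V_tot = √[(3.53×10⁻⁹)² + (1.01×10⁻⁸)²] = 1.07×10⁻⁸ V = 10.7 nV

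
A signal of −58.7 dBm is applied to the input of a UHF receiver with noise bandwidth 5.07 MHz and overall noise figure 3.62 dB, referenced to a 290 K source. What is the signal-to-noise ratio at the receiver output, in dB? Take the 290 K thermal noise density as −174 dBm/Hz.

44.6 dB

Noise floor: N = −174 + 10 log₁₀(B) + NF
10 log₁₀(5.07×10⁶) = 67.05 dB
N = −174 + 67.05 + 3.62 = −103.33 dBm
SNR = P_sig − N = −58.7 − (−103.33) = 44.63 dB → 44.6 dB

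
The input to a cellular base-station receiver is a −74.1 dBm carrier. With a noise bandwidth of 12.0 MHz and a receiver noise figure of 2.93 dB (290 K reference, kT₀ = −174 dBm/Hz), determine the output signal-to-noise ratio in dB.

26.2 dB

Noise floor: N = −174 + 10 log₁₀(B) + NF
10 log₁₀(1.20×10⁷) = 70.79 dB
N = −174 + 70.79 + 2.93 = −100.28 dBm
SNR = P_sig − N = −74.1 − (−100.28) = 26.18 dB → 26.2 dB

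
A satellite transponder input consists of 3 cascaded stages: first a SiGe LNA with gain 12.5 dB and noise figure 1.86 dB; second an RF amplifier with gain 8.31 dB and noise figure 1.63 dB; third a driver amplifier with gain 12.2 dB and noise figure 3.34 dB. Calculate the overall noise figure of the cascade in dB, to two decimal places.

Convert to linear (a loss of L dB is a gain of −L dB): F_i = 10^(NF_i/10), G_i = 10^(G_i,dB/10)
  Stage 1: F_1 = 10^(1.86/10) = 1.535, G_1 = 10^(12.5/10) = 17.78
  Stage 2: F_2 = 10^(1.63/10) = 1.455, G_2 = 10^(8.31/10) = 6.776
  Stage 3: F_3 = 10^(3.34/10) = 2.158, G_3 = 10^(12.2/10) = 16.60
Friis cascade:
  F = 1.535 + (1.455 − 1)/17.78 + (2.158 − 1)/120.5 = 1.570
NF = 10 log₁₀(1.570) = 1.96 dB

1.96 dB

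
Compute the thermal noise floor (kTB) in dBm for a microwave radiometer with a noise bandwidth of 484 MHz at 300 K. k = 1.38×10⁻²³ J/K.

−87.0 dBm

P_n = kTB = 1.38×10⁻²³ × 300 × 4.84×10⁸ = 2.00×10⁻¹² W
In dBm: 10 log₁₀(2.00×10⁻¹² / 10⁻³) = −87.0 dBm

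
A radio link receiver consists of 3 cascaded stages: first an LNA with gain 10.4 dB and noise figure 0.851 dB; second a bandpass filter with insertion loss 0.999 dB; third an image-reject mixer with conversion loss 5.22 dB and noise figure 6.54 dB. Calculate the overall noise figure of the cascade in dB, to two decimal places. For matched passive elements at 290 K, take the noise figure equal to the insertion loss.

2.16 dB

Convert to linear (a loss of L dB is a gain of −L dB): F_i = 10^(NF_i/10), G_i = 10^(G_i,dB/10)
  Stage 1: F_1 = 10^(0.851/10) = 1.216, G_1 = 10^(10.4/10) = 10.96
  Stage 2: F_2 = 10^(0.999/10) = 1.259, G_2 = 10^(−0.999/10) = 0.7945
  Stage 3: F_3 = 10^(6.54/10) = 4.508, G_3 = 10^(−5.22/10) = 0.3006
Friis cascade:
  F = 1.216 + (1.259 − 1)/10.96 + (4.508 − 1)/8.712 = 1.643
NF = 10 log₁₀(1.643) = 2.16 dB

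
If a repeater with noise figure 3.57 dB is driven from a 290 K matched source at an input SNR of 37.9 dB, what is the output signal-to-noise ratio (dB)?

34.33 dB

By definition F = SNR_in/SNR_out, so in dB: SNR_out = SNR_in − NF
SNR_out = 37.9 − 3.57 = 34.33 dB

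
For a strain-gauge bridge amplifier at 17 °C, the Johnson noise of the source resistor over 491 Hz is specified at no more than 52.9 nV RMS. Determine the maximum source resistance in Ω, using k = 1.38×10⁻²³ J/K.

T = 17 °C + 273.15 = 290.15 K
Johnson–Nyquist: V_n = √(4kTRB) ⇒ R = V_n² / (4kTB)
4kTB = 4 × 1.38×10⁻²³ × 290.15 × 4.91×10² = 7.86×10⁻¹⁸
R = (5.29×10⁻⁸)² / 7.86×10⁻¹⁸ = 3.56×10² Ω = 356 Ω

356 Ω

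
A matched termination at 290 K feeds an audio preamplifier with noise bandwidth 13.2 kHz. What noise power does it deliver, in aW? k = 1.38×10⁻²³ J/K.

P_n = kTB = 1.38×10⁻²³ × 290 × 1.32×10⁴ = 5.28×10⁻¹⁷ W = 52.8 aW

52.8 aW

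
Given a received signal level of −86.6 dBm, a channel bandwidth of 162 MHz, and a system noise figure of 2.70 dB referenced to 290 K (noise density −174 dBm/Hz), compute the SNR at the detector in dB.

2.6 dB

Noise floor: N = −174 + 10 log₁₀(B) + NF
10 log₁₀(1.62×10⁸) = 82.1 dB
N = −174 + 82.1 + 2.70 = −89.20 dBm
SNR = P_sig − N = −86.6 − (−89.20) = 2.60 dB → 2.6 dB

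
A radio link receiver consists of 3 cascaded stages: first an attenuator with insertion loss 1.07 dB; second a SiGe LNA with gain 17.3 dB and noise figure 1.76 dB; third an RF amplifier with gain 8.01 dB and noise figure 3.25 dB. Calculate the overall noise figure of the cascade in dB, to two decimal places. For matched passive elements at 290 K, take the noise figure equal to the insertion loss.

Convert to linear (a loss of L dB is a gain of −L dB): F_i = 10^(NF_i/10), G_i = 10^(G_i,dB/10)
  Stage 1: F_1 = 10^(1.07/10) = 1.279, G_1 = 10^(−1.07/10) = 0.7816
  Stage 2: F_2 = 10^(1.76/10) = 1.500, G_2 = 10^(17.3/10) = 53.70
  Stage 3: F_3 = 10^(3.25/10) = 2.113, G_3 = 10^(8.01/10) = 6.324
Friis cascade:
  F = 1.279 + (1.500 − 1)/0.7816 + (2.113 − 1)/41.98 = 1.945
NF = 10 log₁₀(1.945) = 2.89 dB

2.89 dB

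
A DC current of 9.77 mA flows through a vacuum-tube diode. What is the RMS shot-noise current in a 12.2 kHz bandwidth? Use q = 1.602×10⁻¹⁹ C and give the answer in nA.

I_n = √(2qI·B)
2qI·B = 2 × 1.602×10⁻¹⁹ × 9.77×10⁻³ × 1.22×10⁴ = 3.82×10⁻¹⁷ A²
I_n = √(3.82×10⁻¹⁷) = 6.18×10⁻⁹ A = 6.18 nA

6.18 nA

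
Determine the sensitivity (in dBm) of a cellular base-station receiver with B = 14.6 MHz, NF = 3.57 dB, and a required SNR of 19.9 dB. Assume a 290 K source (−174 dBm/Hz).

−78.9 dBm

Sensitivity = −174 + 10 log₁₀(B) + NF + SNR_min
= −174 + 71.64 + 3.57 + 19.9
= −78.89 dBm → −78.9 dBm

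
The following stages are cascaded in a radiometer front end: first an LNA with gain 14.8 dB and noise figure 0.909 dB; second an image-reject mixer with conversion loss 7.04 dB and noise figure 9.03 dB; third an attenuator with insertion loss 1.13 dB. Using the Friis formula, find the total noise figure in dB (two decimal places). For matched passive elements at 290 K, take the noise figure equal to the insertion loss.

1.80 dB

Convert to linear (a loss of L dB is a gain of −L dB): F_i = 10^(NF_i/10), G_i = 10^(G_i,dB/10)
  Stage 1: F_1 = 10^(0.909/10) = 1.233, G_1 = 10^(14.8/10) = 30.20
  Stage 2: F_2 = 10^(9.03/10) = 7.998, G_2 = 10^(−7.04/10) = 0.1977
  Stage 3: F_3 = 10^(1.13/10) = 1.297, G_3 = 10^(−1.13/10) = 0.7709
Friis cascade:
  F = 1.233 + (7.998 − 1)/30.20 + (1.297 − 1)/5.970 = 1.514
NF = 10 log₁₀(1.514) = 1.80 dB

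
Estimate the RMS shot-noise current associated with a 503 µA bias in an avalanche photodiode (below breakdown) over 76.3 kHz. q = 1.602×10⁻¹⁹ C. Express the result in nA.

3.51 nA

I_n = √(2qI·B)
2qI·B = 2 × 1.602×10⁻¹⁹ × 5.03×10⁻⁴ × 7.63×10⁴ = 1.23×10⁻¹⁷ A²
I_n = √(1.23×10⁻¹⁷) = 3.51×10⁻⁹ A = 3.51 nA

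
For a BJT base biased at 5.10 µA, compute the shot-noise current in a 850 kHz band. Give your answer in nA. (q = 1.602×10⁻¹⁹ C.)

I_n = √(2qI·B)
2qI·B = 2 × 1.602×10⁻¹⁹ × 5.10×10⁻⁶ × 8.50×10⁵ = 1.39×10⁻¹⁸ A²
I_n = √(1.39×10⁻¹⁸) = 1.18×10⁻⁹ A = 1.18 nA

1.18 nA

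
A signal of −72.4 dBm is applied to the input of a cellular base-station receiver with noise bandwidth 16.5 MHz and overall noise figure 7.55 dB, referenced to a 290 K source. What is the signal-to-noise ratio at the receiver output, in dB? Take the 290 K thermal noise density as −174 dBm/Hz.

21.9 dB

Noise floor: N = −174 + 10 log₁₀(B) + NF
10 log₁₀(1.65×10⁷) = 72.17 dB
N = −174 + 72.17 + 7.55 = −94.28 dBm
SNR = P_sig − N = −72.4 − (−94.28) = 21.88 dB → 21.9 dB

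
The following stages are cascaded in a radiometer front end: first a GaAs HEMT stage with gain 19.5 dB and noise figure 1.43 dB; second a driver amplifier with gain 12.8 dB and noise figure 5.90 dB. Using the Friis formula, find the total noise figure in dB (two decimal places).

Convert to linear (a loss of L dB is a gain of −L dB): F_i = 10^(NF_i/10), G_i = 10^(G_i,dB/10)
  Stage 1: F_1 = 10^(1.43/10) = 1.390, G_1 = 10^(19.5/10) = 89.13
  Stage 2: F_2 = 10^(5.90/10) = 3.890, G_2 = 10^(12.8/10) = 19.05
Friis cascade:
  F = 1.390 + (3.890 − 1)/89.13 = 1.422
NF = 10 log₁₀(1.422) = 1.53 dB

1.53 dB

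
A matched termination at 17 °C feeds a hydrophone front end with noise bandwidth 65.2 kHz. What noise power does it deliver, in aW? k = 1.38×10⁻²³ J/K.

T = 17 °C + 273.15 = 290.15 K
P_n = kTB = 1.38×10⁻²³ × 290.15 × 6.52×10⁴ = 2.61×10⁻¹⁶ W = 261 aW

261 aW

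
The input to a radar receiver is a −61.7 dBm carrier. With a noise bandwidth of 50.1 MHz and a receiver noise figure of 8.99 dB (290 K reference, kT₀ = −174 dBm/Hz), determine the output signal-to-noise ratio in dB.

26.3 dB

Noise floor: N = −174 + 10 log₁₀(B) + NF
10 log₁₀(5.01×10⁷) = 77 dB
N = −174 + 77 + 8.99 = −88.01 dBm
SNR = P_sig − N = −61.7 − (−88.01) = 26.31 dB → 26.3 dB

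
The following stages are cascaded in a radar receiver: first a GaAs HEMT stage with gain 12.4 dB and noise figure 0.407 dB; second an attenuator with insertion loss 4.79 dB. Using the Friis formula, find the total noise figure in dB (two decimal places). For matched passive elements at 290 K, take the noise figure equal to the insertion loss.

Convert to linear (a loss of L dB is a gain of −L dB): F_i = 10^(NF_i/10), G_i = 10^(G_i,dB/10)
  Stage 1: F_1 = 10^(0.407/10) = 1.098, G_1 = 10^(12.4/10) = 17.38
  Stage 2: F_2 = 10^(4.79/10) = 3.013, G_2 = 10^(−4.79/10) = 0.3319
Friis cascade:
  F = 1.098 + (3.013 − 1)/17.38 = 1.214
NF = 10 log₁₀(1.214) = 0.84 dB

0.84 dB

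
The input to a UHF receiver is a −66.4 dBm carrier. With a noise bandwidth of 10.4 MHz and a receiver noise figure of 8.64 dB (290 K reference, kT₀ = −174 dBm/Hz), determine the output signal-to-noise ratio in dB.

28.8 dB

Noise floor: N = −174 + 10 log₁₀(B) + NF
10 log₁₀(1.04×10⁷) = 70.17 dB
N = −174 + 70.17 + 8.64 = −95.19 dBm
SNR = P_sig − N = −66.4 − (−95.19) = 28.79 dB → 28.8 dB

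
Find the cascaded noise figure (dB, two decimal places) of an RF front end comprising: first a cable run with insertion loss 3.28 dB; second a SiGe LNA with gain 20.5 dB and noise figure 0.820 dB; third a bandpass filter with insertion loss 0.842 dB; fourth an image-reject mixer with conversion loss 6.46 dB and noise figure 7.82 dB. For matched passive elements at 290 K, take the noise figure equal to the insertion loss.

Convert to linear (a loss of L dB is a gain of −L dB): F_i = 10^(NF_i/10), G_i = 10^(G_i,dB/10)
  Stage 1: F_1 = 10^(3.28/10) = 2.128, G_1 = 10^(−3.28/10) = 0.4699
  Stage 2: F_2 = 10^(0.820/10) = 1.208, G_2 = 10^(20.5/10) = 112.2
  Stage 3: F_3 = 10^(0.842/10) = 1.214, G_3 = 10^(−0.842/10) = 0.8238
  Stage 4: F_4 = 10^(7.82/10) = 6.053, G_4 = 10^(−6.46/10) = 0.2259
Friis cascade:
  F = 2.128 + (1.208 − 1)/0.4699 + (1.214 − 1)/52.72 + (6.053 − 1)/43.43 = 2.691
NF = 10 log₁₀(2.691) = 4.30 dB

4.30 dB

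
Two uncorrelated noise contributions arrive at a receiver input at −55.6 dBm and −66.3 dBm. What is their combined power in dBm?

−55.2 dBm

Convert to linear, add, convert back:
P₁ = 2.75×10⁻⁹ W, P₂ = 2.34×10⁻¹⁰ W
P_tot = 2.99×10⁻⁹ W → 10 log₁₀(P_tot / 10⁻³) = −55.2 dBm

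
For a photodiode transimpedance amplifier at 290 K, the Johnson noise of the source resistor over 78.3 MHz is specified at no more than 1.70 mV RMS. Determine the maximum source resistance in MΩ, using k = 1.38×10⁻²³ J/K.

2.31 MΩ

Johnson–Nyquist: V_n = √(4kTRB) ⇒ R = V_n² / (4kTB)
4kTB = 4 × 1.38×10⁻²³ × 290 × 7.83×10⁷ = 1.25×10⁻¹²
R = (1.70×10⁻³)² / 1.25×10⁻¹² = 2.31×10⁶ Ω = 2.31 MΩ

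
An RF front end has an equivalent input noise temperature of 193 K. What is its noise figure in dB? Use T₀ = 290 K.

F = 1 + T_e/T₀ = 1 + 193/290 = 1.66552
NF = 10 log₁₀(1.66552) = 2.22 dB

2.22 dB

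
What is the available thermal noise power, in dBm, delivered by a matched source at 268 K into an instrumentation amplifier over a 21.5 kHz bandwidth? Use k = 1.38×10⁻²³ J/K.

−131.0 dBm

P_n = kTB = 1.38×10⁻²³ × 268 × 2.15×10⁴ = 7.95×10⁻¹⁷ W
In dBm: 10 log₁₀(7.95×10⁻¹⁷ / 10⁻³) = −131.0 dBm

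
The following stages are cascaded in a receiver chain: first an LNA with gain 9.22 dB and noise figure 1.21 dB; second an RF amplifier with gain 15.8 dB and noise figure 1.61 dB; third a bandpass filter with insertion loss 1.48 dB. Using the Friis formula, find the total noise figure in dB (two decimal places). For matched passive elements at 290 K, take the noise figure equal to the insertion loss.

Convert to linear (a loss of L dB is a gain of −L dB): F_i = 10^(NF_i/10), G_i = 10^(G_i,dB/10)
  Stage 1: F_1 = 10^(1.21/10) = 1.321, G_1 = 10^(9.22/10) = 8.356
  Stage 2: F_2 = 10^(1.61/10) = 1.449, G_2 = 10^(15.8/10) = 38.02
  Stage 3: F_3 = 10^(1.48/10) = 1.406, G_3 = 10^(−1.48/10) = 0.7112
Friis cascade:
  F = 1.321 + (1.449 − 1)/8.356 + (1.406 − 1)/317.7 = 1.376
NF = 10 log₁₀(1.376) = 1.39 dB

1.39 dB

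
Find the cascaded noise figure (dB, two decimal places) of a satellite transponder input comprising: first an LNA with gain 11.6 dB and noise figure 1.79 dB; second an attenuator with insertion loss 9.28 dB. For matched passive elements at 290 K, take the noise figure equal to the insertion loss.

3.07 dB

Convert to linear (a loss of L dB is a gain of −L dB): F_i = 10^(NF_i/10), G_i = 10^(G_i,dB/10)
  Stage 1: F_1 = 10^(1.79/10) = 1.510, G_1 = 10^(11.6/10) = 14.45
  Stage 2: F_2 = 10^(9.28/10) = 8.472, G_2 = 10^(−9.28/10) = 0.1180
Friis cascade:
  F = 1.510 + (8.472 − 1)/14.45 = 2.027
NF = 10 log₁₀(2.027) = 3.07 dB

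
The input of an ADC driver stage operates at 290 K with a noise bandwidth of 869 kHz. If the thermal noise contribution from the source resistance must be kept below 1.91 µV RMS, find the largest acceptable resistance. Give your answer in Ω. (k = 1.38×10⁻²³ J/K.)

Johnson–Nyquist: V_n = √(4kTRB) ⇒ R = V_n² / (4kTB)
4kTB = 4 × 1.38×10⁻²³ × 290 × 8.69×10⁵ = 1.39×10⁻¹⁴
R = (1.91×10⁻⁶)² / 1.39×10⁻¹⁴ = 2.62×10² Ω = 262 Ω

262 Ω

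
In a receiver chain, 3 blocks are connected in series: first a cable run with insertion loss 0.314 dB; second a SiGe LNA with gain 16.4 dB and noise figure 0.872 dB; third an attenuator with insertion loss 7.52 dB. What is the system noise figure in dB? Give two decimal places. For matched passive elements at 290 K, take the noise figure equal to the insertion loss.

Convert to linear (a loss of L dB is a gain of −L dB): F_i = 10^(NF_i/10), G_i = 10^(G_i,dB/10)
  Stage 1: F_1 = 10^(0.314/10) = 1.075, G_1 = 10^(−0.314/10) = 0.9303
  Stage 2: F_2 = 10^(0.872/10) = 1.222, G_2 = 10^(16.4/10) = 43.65
  Stage 3: F_3 = 10^(7.52/10) = 5.649, G_3 = 10^(−7.52/10) = 0.1770
Friis cascade:
  F = 1.075 + (1.222 − 1)/0.9303 + (5.649 − 1)/40.61 = 1.429
NF = 10 log₁₀(1.429) = 1.55 dB

1.55 dB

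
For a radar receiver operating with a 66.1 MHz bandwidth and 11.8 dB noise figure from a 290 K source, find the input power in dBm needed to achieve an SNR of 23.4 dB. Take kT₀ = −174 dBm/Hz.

−60.6 dBm

Sensitivity = −174 + 10 log₁₀(B) + NF + SNR_min
= −174 + 78.2 + 11.8 + 23.4
= −60.6 dBm → −60.6 dBm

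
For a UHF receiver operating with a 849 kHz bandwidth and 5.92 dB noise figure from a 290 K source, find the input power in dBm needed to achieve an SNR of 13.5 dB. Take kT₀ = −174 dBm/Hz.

Sensitivity = −174 + 10 log₁₀(B) + NF + SNR_min
= −174 + 59.29 + 5.92 + 13.5
= −95.29 dBm → −95.3 dBm

−95.3 dBm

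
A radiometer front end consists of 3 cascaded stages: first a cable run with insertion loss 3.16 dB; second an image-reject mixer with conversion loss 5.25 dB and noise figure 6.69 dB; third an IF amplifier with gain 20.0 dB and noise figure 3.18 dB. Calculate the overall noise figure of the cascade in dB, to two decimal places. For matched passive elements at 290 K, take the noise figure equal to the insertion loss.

Convert to linear (a loss of L dB is a gain of −L dB): F_i = 10^(NF_i/10), G_i = 10^(G_i,dB/10)
  Stage 1: F_1 = 10^(3.16/10) = 2.070, G_1 = 10^(−3.16/10) = 0.4831
  Stage 2: F_2 = 10^(6.69/10) = 4.667, G_2 = 10^(−5.25/10) = 0.2985
  Stage 3: F_3 = 10^(3.18/10) = 2.080, G_3 = 10^(20.0/10) = 100.0
Friis cascade:
  F = 2.070 + (4.667 − 1)/0.4831 + (2.080 − 1)/0.1442 = 17.15
NF = 10 log₁₀(17.15) = 12.34 dB

12.34 dB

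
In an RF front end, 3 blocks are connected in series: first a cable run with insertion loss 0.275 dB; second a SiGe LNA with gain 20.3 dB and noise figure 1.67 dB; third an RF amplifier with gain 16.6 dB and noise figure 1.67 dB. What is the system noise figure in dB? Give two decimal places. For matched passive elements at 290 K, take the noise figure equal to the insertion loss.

1.96 dB

Convert to linear (a loss of L dB is a gain of −L dB): F_i = 10^(NF_i/10), G_i = 10^(G_i,dB/10)
  Stage 1: F_1 = 10^(0.275/10) = 1.065, G_1 = 10^(−0.275/10) = 0.9386
  Stage 2: F_2 = 10^(1.67/10) = 1.469, G_2 = 10^(20.3/10) = 107.2
  Stage 3: F_3 = 10^(1.67/10) = 1.469, G_3 = 10^(16.6/10) = 45.71
Friis cascade:
  F = 1.065 + (1.469 − 1)/0.9386 + (1.469 − 1)/100.6 = 1.570
NF = 10 log₁₀(1.570) = 1.96 dB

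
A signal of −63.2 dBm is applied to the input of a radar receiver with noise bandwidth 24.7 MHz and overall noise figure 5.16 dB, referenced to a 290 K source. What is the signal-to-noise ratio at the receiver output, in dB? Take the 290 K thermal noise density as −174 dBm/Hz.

Noise floor: N = −174 + 10 log₁₀(B) + NF
10 log₁₀(2.47×10⁷) = 73.93 dB
N = −174 + 73.93 + 5.16 = −94.91 dBm
SNR = P_sig − N = −63.2 − (−94.91) = 31.71 dB → 31.7 dB

31.7 dB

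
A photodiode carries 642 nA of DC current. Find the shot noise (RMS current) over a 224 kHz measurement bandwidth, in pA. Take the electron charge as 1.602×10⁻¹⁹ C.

215 pA

I_n = √(2qI·B)
2qI·B = 2 × 1.602×10⁻¹⁹ × 6.42×10⁻⁷ × 2.24×10⁵ = 4.61×10⁻²⁰ A²
I_n = √(4.61×10⁻²⁰) = 2.15×10⁻¹⁰ A = 215 pA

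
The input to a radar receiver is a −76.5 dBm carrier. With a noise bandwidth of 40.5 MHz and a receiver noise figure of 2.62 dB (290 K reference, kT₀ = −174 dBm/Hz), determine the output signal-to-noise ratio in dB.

Noise floor: N = −174 + 10 log₁₀(B) + NF
10 log₁₀(4.05×10⁷) = 76.07 dB
N = −174 + 76.07 + 2.62 = −95.31 dBm
SNR = P_sig − N = −76.5 − (−95.31) = 18.81 dB → 18.8 dB

18.8 dB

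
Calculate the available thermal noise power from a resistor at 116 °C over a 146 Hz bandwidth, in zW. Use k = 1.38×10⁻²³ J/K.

T = 116 °C + 273.15 = 389.15 K
P_n = kTB = 1.38×10⁻²³ × 389.15 × 1.46×10² = 7.84×10⁻¹⁹ W = 784 zW

784 zW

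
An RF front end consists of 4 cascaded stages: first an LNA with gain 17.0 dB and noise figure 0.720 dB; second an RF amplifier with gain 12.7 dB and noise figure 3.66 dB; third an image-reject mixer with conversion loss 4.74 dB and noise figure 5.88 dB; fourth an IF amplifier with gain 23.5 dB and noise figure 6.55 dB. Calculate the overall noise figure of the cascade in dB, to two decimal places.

Convert to linear (a loss of L dB is a gain of −L dB): F_i = 10^(NF_i/10), G_i = 10^(G_i,dB/10)
  Stage 1: F_1 = 10^(0.720/10) = 1.180, G_1 = 10^(17.0/10) = 50.12
  Stage 2: F_2 = 10^(3.66/10) = 2.323, G_2 = 10^(12.7/10) = 18.62
  Stage 3: F_3 = 10^(5.88/10) = 3.873, G_3 = 10^(−4.74/10) = 0.3357
  Stage 4: F_4 = 10^(6.55/10) = 4.519, G_4 = 10^(23.5/10) = 223.9
Friis cascade:
  F = 1.180 + (2.323 − 1)/50.12 + (3.873 − 1)/933.3 + (4.519 − 1)/313.3 = 1.221
NF = 10 log₁₀(1.221) = 0.87 dB

0.87 dB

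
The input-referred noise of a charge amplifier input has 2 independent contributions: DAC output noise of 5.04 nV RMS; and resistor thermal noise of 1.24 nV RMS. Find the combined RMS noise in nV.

Uncorrelated sources add in power (mean-square): V_tot = √(ΣV_i²)
V_tot = √[(5.04×10⁻⁹)² + (1.24×10⁻⁹)²] = 5.19×10⁻⁹ V = 5.19 nV

5.19 nV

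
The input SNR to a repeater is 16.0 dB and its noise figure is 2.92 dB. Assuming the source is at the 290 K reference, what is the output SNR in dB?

13.08 dB

By definition F = SNR_in/SNR_out, so in dB: SNR_out = SNR_in − NF
SNR_out = 16.0 − 2.92 = 13.08 dB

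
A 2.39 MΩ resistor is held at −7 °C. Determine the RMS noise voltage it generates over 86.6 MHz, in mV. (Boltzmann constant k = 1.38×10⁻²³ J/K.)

1.74 mV

T = −7 °C + 273.15 = 266.15 K
V_n = √(4kTRB)
4kTRB = 4 × 1.38×10⁻²³ × 266.15 × 2.39×10⁶ × 8.66×10⁷ = 3.04×10⁻⁶ V²
V_n = √(3.04×10⁻⁶) = 1.74×10⁻³ V = 1.74 mV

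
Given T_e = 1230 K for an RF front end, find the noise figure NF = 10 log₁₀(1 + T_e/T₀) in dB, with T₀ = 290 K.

F = 1 + T_e/T₀ = 1 + 1230/290 = 5.24138
NF = 10 log₁₀(5.24138) = 7.19 dB

7.19 dB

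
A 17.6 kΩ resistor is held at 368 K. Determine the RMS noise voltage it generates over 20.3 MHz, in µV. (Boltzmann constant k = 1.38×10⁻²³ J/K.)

V_n = √(4kTRB)
4kTRB = 4 × 1.38×10⁻²³ × 368 × 1.76×10⁴ × 2.03×10⁷ = 7.26×10⁻⁹ V²
V_n = √(7.26×10⁻⁹) = 8.52×10⁻⁵ V = 85.2 µV

85.2 µV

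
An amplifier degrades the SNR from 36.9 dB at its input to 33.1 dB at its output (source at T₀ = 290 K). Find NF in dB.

3.8 dB

NF (dB) = SNR_in(dB) − SNR_out(dB) when the source is at T₀
NF = 36.9 − 33.1 = 3.8 dB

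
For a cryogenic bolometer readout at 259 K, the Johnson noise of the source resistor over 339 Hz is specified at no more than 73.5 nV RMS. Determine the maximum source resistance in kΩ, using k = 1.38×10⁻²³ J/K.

1.11 kΩ

Johnson–Nyquist: V_n = √(4kTRB) ⇒ R = V_n² / (4kTB)
4kTB = 4 × 1.38×10⁻²³ × 259 × 3.39×10² = 4.85×10⁻¹⁸
R = (7.35×10⁻⁸)² / 4.85×10⁻¹⁸ = 1.11×10³ Ω = 1.11 kΩ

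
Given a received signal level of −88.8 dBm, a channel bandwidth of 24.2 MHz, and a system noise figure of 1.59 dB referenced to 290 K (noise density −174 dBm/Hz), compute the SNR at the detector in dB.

9.8 dB

Noise floor: N = −174 + 10 log₁₀(B) + NF
10 log₁₀(2.42×10⁷) = 73.84 dB
N = −174 + 73.84 + 1.59 = −98.57 dBm
SNR = P_sig − N = −88.8 − (−98.57) = 9.77 dB → 9.8 dB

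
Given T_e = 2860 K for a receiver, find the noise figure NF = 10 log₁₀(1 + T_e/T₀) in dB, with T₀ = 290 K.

10.36 dB

F = 1 + T_e/T₀ = 1 + 2860/290 = 10.8621
NF = 10 log₁₀(10.8621) = 10.36 dB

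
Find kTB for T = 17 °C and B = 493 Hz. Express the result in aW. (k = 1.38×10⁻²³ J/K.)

T = 17 °C + 273.15 = 290.15 K
P_n = kTB = 1.38×10⁻²³ × 290.15 × 4.93×10² = 1.97×10⁻¹⁸ W = 1.97 aW

1.97 aW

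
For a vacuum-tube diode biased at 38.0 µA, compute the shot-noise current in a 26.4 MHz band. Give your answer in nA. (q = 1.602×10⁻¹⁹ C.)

17.9 nA

I_n = √(2qI·B)
2qI·B = 2 × 1.602×10⁻¹⁹ × 3.80×10⁻⁵ × 2.64×10⁷ = 3.21×10⁻¹⁶ A²
I_n = √(3.21×10⁻¹⁶) = 1.79×10⁻⁸ A = 17.9 nA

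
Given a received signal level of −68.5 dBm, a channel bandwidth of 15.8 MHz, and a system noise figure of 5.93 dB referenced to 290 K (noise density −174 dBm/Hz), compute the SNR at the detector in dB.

27.6 dB

Noise floor: N = −174 + 10 log₁₀(B) + NF
10 log₁₀(1.58×10⁷) = 71.99 dB
N = −174 + 71.99 + 5.93 = −96.08 dBm
SNR = P_sig − N = −68.5 − (−96.08) = 27.58 dB → 27.6 dB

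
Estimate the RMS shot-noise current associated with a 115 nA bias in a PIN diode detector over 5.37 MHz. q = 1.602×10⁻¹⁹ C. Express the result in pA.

I_n = √(2qI·B)
2qI·B = 2 × 1.602×10⁻¹⁹ × 1.15×10⁻⁷ × 5.37×10⁶ = 1.98×10⁻¹⁹ A²
I_n = √(1.98×10⁻¹⁹) = 4.45×10⁻¹⁰ A = 445 pA

445 pA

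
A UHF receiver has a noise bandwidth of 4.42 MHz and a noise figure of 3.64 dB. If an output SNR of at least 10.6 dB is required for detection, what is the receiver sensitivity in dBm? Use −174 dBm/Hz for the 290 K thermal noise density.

Sensitivity = −174 + 10 log₁₀(B) + NF + SNR_min
= −174 + 66.45 + 3.64 + 10.6
= −93.31 dBm → −93.3 dBm

−93.3 dBm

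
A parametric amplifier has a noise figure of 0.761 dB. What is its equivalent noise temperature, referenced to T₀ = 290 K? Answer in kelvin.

55.5 K

F = 10^(0.761/10) = 1.19152
T_e = (F − 1)·T₀ = (1.19152 − 1) × 290 = 55.5 K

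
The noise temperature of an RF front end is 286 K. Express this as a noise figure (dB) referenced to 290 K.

F = 1 + T_e/T₀ = 1 + 286/290 = 1.98621
NF = 10 log₁₀(1.98621) = 2.98 dB

2.98 dB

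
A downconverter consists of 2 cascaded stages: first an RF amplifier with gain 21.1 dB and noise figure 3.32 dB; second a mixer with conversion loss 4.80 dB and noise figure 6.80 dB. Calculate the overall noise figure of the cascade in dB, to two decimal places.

3.38 dB

Convert to linear (a loss of L dB is a gain of −L dB): F_i = 10^(NF_i/10), G_i = 10^(G_i,dB/10)
  Stage 1: F_1 = 10^(3.32/10) = 2.148, G_1 = 10^(21.1/10) = 128.8
  Stage 2: F_2 = 10^(6.80/10) = 4.786, G_2 = 10^(−4.80/10) = 0.3311
Friis cascade:
  F = 2.148 + (4.786 − 1)/128.8 = 2.177
NF = 10 log₁₀(2.177) = 3.38 dB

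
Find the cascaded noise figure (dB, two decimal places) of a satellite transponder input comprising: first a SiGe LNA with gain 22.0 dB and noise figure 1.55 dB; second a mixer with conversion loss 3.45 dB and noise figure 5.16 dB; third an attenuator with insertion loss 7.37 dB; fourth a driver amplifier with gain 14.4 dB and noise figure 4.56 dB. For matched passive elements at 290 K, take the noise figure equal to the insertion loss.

2.17 dB

Convert to linear (a loss of L dB is a gain of −L dB): F_i = 10^(NF_i/10), G_i = 10^(G_i,dB/10)
  Stage 1: F_1 = 10^(1.55/10) = 1.429, G_1 = 10^(22.0/10) = 158.5
  Stage 2: F_2 = 10^(5.16/10) = 3.281, G_2 = 10^(−3.45/10) = 0.4519
  Stage 3: F_3 = 10^(7.37/10) = 5.458, G_3 = 10^(−7.37/10) = 0.1832
  Stage 4: F_4 = 10^(4.56/10) = 2.858, G_4 = 10^(14.4/10) = 27.54
Friis cascade:
  F = 1.429 + (3.281 − 1)/158.5 + (5.458 − 1)/71.61 + (2.858 − 1)/13.12 = 1.647
NF = 10 log₁₀(1.647) = 2.17 dB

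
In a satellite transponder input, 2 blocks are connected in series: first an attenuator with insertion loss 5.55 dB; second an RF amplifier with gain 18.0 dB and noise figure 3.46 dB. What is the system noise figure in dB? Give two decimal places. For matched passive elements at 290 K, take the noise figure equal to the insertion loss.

9.01 dB

Convert to linear (a loss of L dB is a gain of −L dB): F_i = 10^(NF_i/10), G_i = 10^(G_i,dB/10)
  Stage 1: F_1 = 10^(5.55/10) = 3.589, G_1 = 10^(−5.55/10) = 0.2786
  Stage 2: F_2 = 10^(3.46/10) = 2.218, G_2 = 10^(18.0/10) = 63.10
Friis cascade:
  F = 3.589 + (2.218 − 1)/0.2786 = 7.962
NF = 10 log₁₀(7.962) = 9.01 dB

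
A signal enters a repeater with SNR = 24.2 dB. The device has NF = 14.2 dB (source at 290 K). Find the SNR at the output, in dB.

By definition F = SNR_in/SNR_out, so in dB: SNR_out = SNR_in − NF
SNR_out = 24.2 − 14.2 = 10.0 dB

10.0 dB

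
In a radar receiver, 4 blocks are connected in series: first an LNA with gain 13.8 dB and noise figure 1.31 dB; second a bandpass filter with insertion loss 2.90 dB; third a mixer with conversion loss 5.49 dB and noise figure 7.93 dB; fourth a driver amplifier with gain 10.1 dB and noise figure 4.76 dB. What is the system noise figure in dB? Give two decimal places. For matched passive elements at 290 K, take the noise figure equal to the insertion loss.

3.78 dB

Convert to linear (a loss of L dB is a gain of −L dB): F_i = 10^(NF_i/10), G_i = 10^(G_i,dB/10)
  Stage 1: F_1 = 10^(1.31/10) = 1.352, G_1 = 10^(13.8/10) = 23.99
  Stage 2: F_2 = 10^(2.90/10) = 1.950, G_2 = 10^(−2.90/10) = 0.5129
  Stage 3: F_3 = 10^(7.93/10) = 6.209, G_3 = 10^(−5.49/10) = 0.2825
  Stage 4: F_4 = 10^(4.76/10) = 2.992, G_4 = 10^(10.1/10) = 10.23
Friis cascade:
  F = 1.352 + (1.950 − 1)/23.99 + (6.209 − 1)/12.30 + (2.992 − 1)/3.475 = 2.388
NF = 10 log₁₀(2.388) = 3.78 dB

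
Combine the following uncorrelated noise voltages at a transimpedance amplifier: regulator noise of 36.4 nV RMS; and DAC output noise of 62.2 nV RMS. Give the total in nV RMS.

72.1 nV

Uncorrelated sources add in power (mean-square): V_tot = √(ΣV_i²)
V_tot = √[(3.64×10⁻⁸)² + (6.22×10⁻⁸)²] = 7.21×10⁻⁸ V = 72.1 nV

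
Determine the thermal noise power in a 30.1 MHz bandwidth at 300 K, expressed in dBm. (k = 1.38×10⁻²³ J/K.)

P_n = kTB = 1.38×10⁻²³ × 300 × 3.01×10⁷ = 1.25×10⁻¹³ W
In dBm: 10 log₁₀(1.25×10⁻¹³ / 10⁻³) = −99.0 dBm

−99.0 dBm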